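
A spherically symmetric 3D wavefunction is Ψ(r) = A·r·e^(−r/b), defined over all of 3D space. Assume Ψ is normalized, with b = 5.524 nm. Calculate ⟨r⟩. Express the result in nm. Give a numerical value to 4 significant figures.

⟨r⟩ ≈ 13.81 nm

⟨r⟩ = ∫ r |Ψ|² 4πr² dr over the full domain.
Since the A² factors cancel between numerator and denominator, ⟨r⟩ = 5·b/2.
With b = 5.524, ⟨r⟩ = 13.810.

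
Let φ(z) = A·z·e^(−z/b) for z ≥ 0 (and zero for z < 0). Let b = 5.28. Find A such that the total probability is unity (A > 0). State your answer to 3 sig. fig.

A ≈ 0.165

We need A² ∫|f|² dz = 1, taking the integral from 0 to ∞.
Carrying out the integral gives A² · b^3/4.
So A² = (b^3/4)^(−1).
Substituting b = 5.28 gives A² = 0.02717, so A = 0.1648.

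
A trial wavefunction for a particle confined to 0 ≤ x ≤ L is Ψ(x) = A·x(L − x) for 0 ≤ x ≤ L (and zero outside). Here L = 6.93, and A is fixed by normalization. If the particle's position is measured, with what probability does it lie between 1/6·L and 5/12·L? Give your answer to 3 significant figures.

P ≈ 0.311

The probability is P = ∫ |Ψ|² dx over [1/6·L, 5/12·L].
The normalization integral ∫|Ψ|²dx over the whole domain equals L^5/30·A², and A² cancels in the ratio.
In terms of u = x/L (A² and the length scale cancel between numerator and denominator), P = [∫_{1/6}^{5/12} u^2·(1 - u)^2 du] / [∫_{0}^{1} u^2·(1 - u)^2 du].
Using ∫ u^2·(1 - u)^2 du = u^3·(6·u^2 - 15·u + 10)/30, the numerator is ≈ 0.010371 and the denominator is 1/30.
Taking the ratio, P = 0.3111.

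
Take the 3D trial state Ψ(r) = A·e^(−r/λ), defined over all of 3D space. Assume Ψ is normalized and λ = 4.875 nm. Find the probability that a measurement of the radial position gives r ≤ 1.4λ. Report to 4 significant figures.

With dV = 4πr²dr, the probability is ∫|Ψ|² dV over r ≤ 1.4λ.
Normalization gives A² = 1/(π·λ^3).
Substituting u = r/λ, A², 4π and the length scale all cancel in the ratio: P = ∫_{0}^{1.4} u^2·e^(-2·u) du / ∫_{0}^{∞} u^2·e^(-2·u) du.
Using ∫ u^2·e^(-2·u) du = -(2·u^2 + 2·u + 1)·e^(-2·u)/4, the numerator is 1/4 - 193·e^(-14/5)/100 and the denominator is 1/4.
Taking the ratio yields P = 0.53055.

P ≈ 0.5305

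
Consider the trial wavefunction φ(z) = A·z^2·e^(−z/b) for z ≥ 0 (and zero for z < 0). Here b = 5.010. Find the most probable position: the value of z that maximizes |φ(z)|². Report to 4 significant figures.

z ≈ 10.02

The maximum of |φ(z)|² occurs where its derivative vanishes.
Solving yields z = 2·b.
With b = 5.010, the most probable position is 10.020.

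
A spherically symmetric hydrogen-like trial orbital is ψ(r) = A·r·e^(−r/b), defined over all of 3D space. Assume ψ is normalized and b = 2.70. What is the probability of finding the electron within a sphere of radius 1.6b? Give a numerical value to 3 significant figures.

P ≈ 0.219

Integrate the radial probability density 4πr²|ψ|² over r ≤ 1.6b.
A² is fixed by ∫₀^∞ 4πr²|ψ|² dr = 1, i.e. A² = (3·π·b^5)^(−1).
Substituting u = r/b, A², 4π and the length scale all cancel in the ratio: P = ∫_{0}^{1.6} u^4·e^(-2·u) du / ∫_{0}^{∞} u^4·e^(-2·u) du.
Using ∫ u^4·e^(-2·u) du = -(u^4/2 + u^3 + 3·u^2/2 + 3·u/2 + 3/4)·e^(-2·u), the numerator is ≈ 0.16454 and the denominator is 3/4.
The region integral divided by the full integral gives P = 0.2194.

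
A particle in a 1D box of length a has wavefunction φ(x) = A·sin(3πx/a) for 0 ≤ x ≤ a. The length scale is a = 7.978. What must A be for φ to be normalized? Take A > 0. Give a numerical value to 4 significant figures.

A ≈ 0.5007

We need A² ∫|f|² dx = 1, taking the integral from 0 to a.
Using sin²θ = (1 − cos 2θ)/2, the integral (without the A² prefactor) comes out to a/2.
Hence A² = 1/[a/2].
With a = 7.978: A² = 0.25069 and A = 0.50069.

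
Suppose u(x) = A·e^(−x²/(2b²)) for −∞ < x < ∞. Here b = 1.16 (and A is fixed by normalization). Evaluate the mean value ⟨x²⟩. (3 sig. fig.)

By definition ⟨x²⟩ = ∫ x^2 |u(x)|² dx.
With ∫_{−∞}^{∞} x^(2m) e^(−αx²) dx = (2m−1)!!·√π / (2^m α^(m+1/2)), since the A² factors cancel between numerator and denominator, ⟨x²⟩ = b^2/2.
With b = 1.16, ⟨x^2⟩ = 0.6728.

⟨x^2⟩ ≈ 0.673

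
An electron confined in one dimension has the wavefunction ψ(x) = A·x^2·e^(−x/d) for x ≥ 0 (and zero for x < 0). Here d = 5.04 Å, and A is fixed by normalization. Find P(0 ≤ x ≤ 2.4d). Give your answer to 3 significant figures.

The probability is P = ∫ |ψ|² dx over [0, 2.4d].
Since A² = 1/(3·d^5/4), this is the region integral divided by the full normalization integral.
In terms of u = x/d (A² and the length scale cancel between numerator and denominator), P = [∫_{0}^{2.4} u^4·e^(-2·u) du] / [∫_{0}^{∞} u^4·e^(-2·u) du].
Using ∫ u^4·e^(-2·u) du = -(u^4/2 + u^3 + 3·u^2/2 + 3·u/2 + 3/4)·e^(-2·u), the numerator is ≈ 0.39281 and the denominator is 3/4.
This works out to P = 0.5237.

P ≈ 0.524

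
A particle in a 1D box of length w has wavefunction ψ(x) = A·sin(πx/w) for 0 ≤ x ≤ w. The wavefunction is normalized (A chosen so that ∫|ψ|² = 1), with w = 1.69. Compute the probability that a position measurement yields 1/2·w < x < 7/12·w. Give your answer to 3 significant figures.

|ψ|² is the probability density, so P = ∫_{1/2·w}^{7/12·w} |ψ|² dx.
The normalization integral ∫|ψ|²dx over the whole domain equals w/2·A², and A² cancels in the ratio.
Let u = x/w; then A² and the length scale cancel, so P = ∫_{1/2}^{7/12} sin(π·u)^2 du ÷ ∫_{0}^{1} sin(π·u)^2 du.
Using ∫ sin(π·u)^2 du = u/2 - sin(2·π·u)/(4·π), the numerator is 1/(8·π) + 1/24 and the denominator is 1/2.
Taking the ratio, P = (3 + π)/(12·π).

P ≈ 0.163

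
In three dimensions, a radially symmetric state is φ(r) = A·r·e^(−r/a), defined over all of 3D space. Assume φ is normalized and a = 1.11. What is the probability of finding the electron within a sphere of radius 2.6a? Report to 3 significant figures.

P ≈ 0.594

P = ∫ |φ|² 4πr² dr over r ≤ 2.6a.
Normalization gives A² = 1/(3·π·a^5).
Substituting u = r/a, A², 4π and the length scale all cancel in the ratio: P = ∫_{0}^{2.6} u^4·e^(-2·u) du / ∫_{0}^{∞} u^4·e^(-2·u) du.
With ∫ u^4·e^(-2·u) du = -(u^4/2 + u^3 + 3·u^2/2 + 3·u/2 + 3/4)·e^(-2·u) + C, the region integral is ≈ 0.44540 and the full one is 3/4.
This evaluates to P = 0.5939.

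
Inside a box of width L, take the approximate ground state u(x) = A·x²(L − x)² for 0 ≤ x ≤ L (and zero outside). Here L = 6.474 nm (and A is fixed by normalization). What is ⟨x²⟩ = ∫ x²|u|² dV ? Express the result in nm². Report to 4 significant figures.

⟨x^2⟩ ≈ 11.43 nm^2

⟨x²⟩ = ∫ x^2 |u|² dx over the full domain.
Evaluating both integrals, ⟨x²⟩ = 3·L^2/11.
With L = 6.474, ⟨x^2⟩ = 11.431.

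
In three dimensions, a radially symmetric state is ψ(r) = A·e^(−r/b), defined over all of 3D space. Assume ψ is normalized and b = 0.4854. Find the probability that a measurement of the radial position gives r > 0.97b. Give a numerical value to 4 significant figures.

P ≈ 0.6929

P = ∫ |ψ|² 4πr² dr over r > 0.97b.
Normalization gives A² = 1/(π·b^3).
In terms of u = r/b (A², 4π and the length scale all cancel between numerator and denominator), P = [∫_{0.97}^{∞} u^2·e^(-2·u) du] / [∫_{0}^{∞} u^2·e^(-2·u) du].
An antiderivative of u^2·e^(-2·u) is -(2·u^2 + 2·u + 1)·e^(-2·u)/4; evaluating from 0.97 to ∞ gives ≈ 0.173228, while the full integral is 1/4.
Taking the ratio yields P = 0.69291.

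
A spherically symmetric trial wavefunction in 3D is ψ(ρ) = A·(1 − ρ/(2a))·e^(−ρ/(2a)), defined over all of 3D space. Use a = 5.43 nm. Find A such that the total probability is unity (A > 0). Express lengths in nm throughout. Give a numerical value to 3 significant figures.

A ≈ 0.0158 nm^(-3/2)

Require ∫ |ψ|² 4πρ² dρ = 1 over the whole domain.
In 3D with spherical symmetry the volume element is 4πρ² dρ.
With ∫₀^∞ ρ^4 e^(−αρ) dρ = 4!/α^5, ∫|ψ|² 4πρ² dρ = A²·(8·π·a^3).
So A² = (8·π·a^3)^(−1).
With a = 5.43: A² = 0.0002485 and A = 0.01576.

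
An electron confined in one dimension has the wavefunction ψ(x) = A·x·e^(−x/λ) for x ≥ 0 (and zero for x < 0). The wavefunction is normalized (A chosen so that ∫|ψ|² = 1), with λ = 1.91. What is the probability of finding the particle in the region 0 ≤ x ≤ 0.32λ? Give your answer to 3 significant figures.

P ≈ 0.0273

|ψ|² is the probability density, so P = ∫_{0}^{0.32λ} |ψ|² dx.
The normalization integral ∫|ψ|²dx over the whole domain equals λ^3/4·A², and A² cancels in the ratio.
Let u = x/λ; then A² and the length scale cancel, so P = ∫_{0}^{0.32} u^2·e^(-2·u) du ÷ ∫_{0}^{∞} u^2·e^(-2·u) du.
An antiderivative of u^2·e^(-2·u) is -(2·u^2 + 2·u + 1)·e^(-2·u)/4; evaluating from 0 to 0.32 gives 1/4 - 1153·e^(-16/25)/2500, while the full integral is 1/4.
Evaluating gives P = 0.02725.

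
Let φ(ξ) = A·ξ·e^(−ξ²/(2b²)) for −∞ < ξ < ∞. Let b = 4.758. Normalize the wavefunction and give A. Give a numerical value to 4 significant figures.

A ≈ 0.1024

The normalization condition is ∫|φ|² dξ = 1 from −∞ to ∞.
The integral (without the A² prefactor) comes out to √(π)·b^3/2.
Hence A² = 1/[√(π)·b^3/2].
Substituting b = 4.758 gives A² = 0.010476, so A = 0.10235.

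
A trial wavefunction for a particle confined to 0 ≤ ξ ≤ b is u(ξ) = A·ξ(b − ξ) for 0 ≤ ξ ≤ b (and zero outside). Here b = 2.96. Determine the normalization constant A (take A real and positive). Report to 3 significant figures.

The normalization condition is ∫|u|² dξ = 1 from 0 to b.
Carrying out the integral gives A² · b^5/30.
Hence A² = 1/[b^5/30].
With b = 2.96: A² = 0.1320 and A = 0.3634.

A ≈ 0.363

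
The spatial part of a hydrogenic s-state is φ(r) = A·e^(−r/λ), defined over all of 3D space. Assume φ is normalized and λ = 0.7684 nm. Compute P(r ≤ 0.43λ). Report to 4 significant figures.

P = ∫ |φ|² 4πr² dr over r ≤ 0.43λ.
Normalization gives A² = 1/(π·λ^3).
Let u = r/λ; then A², 4π and the length scale all cancel, so P = ∫_{0}^{0.43} u^2·e^(-2·u) du ÷ ∫_{0}^{∞} u^2·e^(-2·u) du.
With ∫ u^2·e^(-2·u) du = -(2·u^2 + 2·u + 1)·e^(-2·u)/4 + C, the region integral is ≈ 0.0141083 and the full one is 1/4.
This evaluates to P = 0.056433.

P ≈ 0.05643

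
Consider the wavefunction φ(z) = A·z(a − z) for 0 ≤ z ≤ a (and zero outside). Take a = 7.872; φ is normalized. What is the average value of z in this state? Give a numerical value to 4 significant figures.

⟨z⟩ = ∫ z |φ|² dz over the full domain.
Expanding the polynomial and integrating term by term, the ratio of the moment integral to the normalization integral gives ⟨z⟩ = a/2.
With a = 7.872, ⟨z⟩ = 3.9360.

⟨z⟩ ≈ 3.936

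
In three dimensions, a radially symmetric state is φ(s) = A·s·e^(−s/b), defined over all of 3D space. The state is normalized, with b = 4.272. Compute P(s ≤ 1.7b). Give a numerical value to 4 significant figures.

P ≈ 0.2558

P = ∫ |φ|² 4πs² ds over s ≤ 1.7b.
The full normalization integral is A²·[3·π·b^5] = 1, fixing A².
Let u = s/b; then A², 4π and the length scale all cancel, so P = ∫_{0}^{1.7} u^4·e^(-2·u) du ÷ ∫_{0}^{∞} u^4·e^(-2·u) du.
Using ∫ u^4·e^(-2·u) du = -(u^4/2 + u^3 + 3·u^2/2 + 3·u/2 + 3/4)·e^(-2·u), the numerator is ≈ 0.191864 and the denominator is 3/4.
This evaluates to P = 0.25582.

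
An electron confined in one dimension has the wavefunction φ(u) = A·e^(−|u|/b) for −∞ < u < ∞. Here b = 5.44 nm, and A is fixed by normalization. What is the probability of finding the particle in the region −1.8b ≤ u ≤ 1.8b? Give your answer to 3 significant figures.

P ≈ 0.973

|φ|² is the probability density, so P = ∫_{−1.8b}^{1.8b} |φ|² du.
The normalization integral ∫|φ|²du over the whole domain equals b·A², and A² cancels in the ratio.
Both integrals are even about u = 0, so only the u ≥ 0 halves are needed (the factors of 2 cancel). In terms of t = u/b (A² and the length scale cancel between numerator and denominator), P = [∫_{0}^{1.8} e^(-2·t) dt] / [∫_{0}^{∞} e^(-2·t) dt].
An antiderivative of e^(-2·t) is -e^(-2·t)/2; evaluating from 0 to 1.8 gives 1/2 - e^(-18/5)/2, while the full integral is 1/2.
Taking the ratio, P = 0.9727.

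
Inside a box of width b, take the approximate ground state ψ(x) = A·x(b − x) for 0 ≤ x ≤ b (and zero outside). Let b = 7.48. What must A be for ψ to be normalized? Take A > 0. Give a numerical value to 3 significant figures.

We need A² ∫|f|² dx = 1, taking the integral from 0 to b.
The integral (without the A² prefactor) comes out to b^5/30.
Setting this equal to 1 gives A² = 1/(b^5/30).
Plugging in b = 7.48 yields A = 0.03579.

A ≈ 0.0358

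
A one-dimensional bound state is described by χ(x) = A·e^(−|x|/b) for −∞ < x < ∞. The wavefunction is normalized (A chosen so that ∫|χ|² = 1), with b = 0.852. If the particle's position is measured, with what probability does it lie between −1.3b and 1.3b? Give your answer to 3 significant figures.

P ≈ 0.926

The probability is P = ∫ |χ|² dx over [−1.3b, 1.3b].
With A² fixed by ∫|χ|² = 1, i.e. A² = (b)^(−1), substitute and integrate.
By symmetry take twice the x ≥ 0 contribution in numerator and denominator; the 2's cancel. Substituting u = x/b, A² and the length scale cancel in the ratio: P = ∫_{0}^{1.3} e^(-2·u) du / ∫_{0}^{∞} e^(-2·u) du.
Using ∫ e^(-2·u) du = -e^(-2·u)/2, the numerator is 1/2 - e^(-13/5)/2 and the denominator is 1/2.
Evaluating gives P = 0.9257.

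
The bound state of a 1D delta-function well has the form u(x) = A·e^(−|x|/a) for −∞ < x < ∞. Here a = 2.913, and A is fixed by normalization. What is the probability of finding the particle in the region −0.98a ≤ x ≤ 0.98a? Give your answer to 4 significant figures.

P = ∫_{−0.98a}^{0.98a} |u(x)|² dx.
With A² fixed by ∫|u|² = 1, i.e. A² = (a)^(−1), substitute and integrate.
Both integrals are even about x = 0, so only the x ≥ 0 halves are needed (the factors of 2 cancel). Substituting t = x/a, A² and the length scale cancel in the ratio: P = ∫_{0}^{0.98} e^(-2·t) dt / ∫_{0}^{∞} e^(-2·t) dt.
An antiderivative of e^(-2·t) is -e^(-2·t)/2; evaluating from 0 to 0.98 gives 1/2 - e^(-49/25)/2, while the full integral is 1/2.
Evaluating gives P = 0.85914.

P ≈ 0.8591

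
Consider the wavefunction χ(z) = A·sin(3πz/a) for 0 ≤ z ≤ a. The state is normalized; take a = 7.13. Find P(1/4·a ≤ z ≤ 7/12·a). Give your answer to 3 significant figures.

P ≈ 0.333

P = ∫_{1/4·a}^{7/12·a} |χ(z)|² dz.
Since A² = 1/(a/2), this is the region integral divided by the full normalization integral.
Substituting u = z/a, A² and the length scale cancel in the ratio: P = ∫_{1/4}^{7/12} sin(3·π·u)^2 du / ∫_{0}^{1} sin(3·π·u)^2 du.
Using ∫ sin(3·π·u)^2 du = u/2 - sin(6·π·u)/(12·π), the numerator is 1/6 and the denominator is 1/2.
Evaluating gives P = 1/3.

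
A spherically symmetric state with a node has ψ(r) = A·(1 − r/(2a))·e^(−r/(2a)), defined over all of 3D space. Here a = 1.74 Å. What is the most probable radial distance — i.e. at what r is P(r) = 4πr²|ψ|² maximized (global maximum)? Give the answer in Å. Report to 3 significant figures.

Set d/dr [P(r) = 4πr²|ψ|²] = 0 and solve for r > 0.
This gives r = a·(√(5) + 3).
With a = 1.74, the most probable radial distance is 9.111 Å.

r ≈ 9.11 Å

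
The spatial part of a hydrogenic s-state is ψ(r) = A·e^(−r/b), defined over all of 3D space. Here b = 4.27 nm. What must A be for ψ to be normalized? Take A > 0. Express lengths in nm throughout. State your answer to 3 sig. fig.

The normalization condition is ∫|ψ|² 4πr² dr = 1 from 0 to ∞.
(Spherical symmetry: dV = 4πr² dr.)
Using ∫₀^∞ rⁿ e^(−αr) dr = n!/αⁿ⁺¹, with ψ = A·e^(−r/b), the integral evaluates to A²·[π·b^3].
Setting this equal to 1 gives A² = 1/(π·b^3).
Substituting b = 4.27 gives A² = 0.004089, so A = 0.06394.

A ≈ 0.0639 nm^(-3/2)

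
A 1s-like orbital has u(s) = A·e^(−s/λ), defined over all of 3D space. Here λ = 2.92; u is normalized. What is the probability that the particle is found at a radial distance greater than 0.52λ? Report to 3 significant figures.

Integrate the radial probability density 4πs²|u|² over s > 0.52λ.
A² is fixed by ∫₀^∞ 4πs²|u|² ds = 1, i.e. A² = (π·λ^3)^(−1).
In terms of t = s/λ (A², 4π and the length scale all cancel between numerator and denominator), P = [∫_{0.52}^{∞} t^2·e^(-2·t) dt] / [∫_{0}^{∞} t^2·e^(-2·t) dt].
With ∫ t^2·e^(-2·t) dt = -(2·t^2 + 2·t + 1)·e^(-2·t)/4 + C, the region integral is 1613·e^(-26/25)/2500 and the full one is 1/4.
The region integral divided by the full integral gives P = 0.9122.

P ≈ 0.912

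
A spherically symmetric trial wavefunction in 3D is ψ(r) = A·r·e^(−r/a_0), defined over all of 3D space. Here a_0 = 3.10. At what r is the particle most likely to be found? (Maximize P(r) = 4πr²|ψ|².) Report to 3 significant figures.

r ≈ 6.20

Set d/dr [P(r) = 4πr²|ψ|²] = 0 and solve for r > 0.
This gives r = 2·a_0.
With a_0 = 3.10, the most probable radial distance is 6.200.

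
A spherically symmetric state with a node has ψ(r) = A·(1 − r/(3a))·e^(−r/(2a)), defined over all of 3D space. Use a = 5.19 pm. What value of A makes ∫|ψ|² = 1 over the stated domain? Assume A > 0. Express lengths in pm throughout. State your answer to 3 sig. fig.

A ≈ 0.0292 pm^(-3/2)

Require ∫ |ψ|² 4πr² dr = 1 over the whole domain.
(Spherical symmetry: dV = 4πr² dr.)
The integral (without the A² prefactor) comes out to 8·π·a^3/3.
Hence A² = 1/[8·π·a^3/3].
Substituting a = 5.19 gives A² = 0.0008538, so A = 0.02922.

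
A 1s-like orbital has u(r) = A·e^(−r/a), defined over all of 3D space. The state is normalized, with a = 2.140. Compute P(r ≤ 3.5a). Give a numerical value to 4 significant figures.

P ≈ 0.9704

With dV = 4πr²dr, the probability is ∫|u|² dV over r ≤ 3.5a.
A² is fixed by ∫₀^∞ 4πr²|u|² dr = 1, i.e. A² = (π·a^3)^(−1).
Substituting t = r/a, A², 4π and the length scale all cancel in the ratio: P = ∫_{0}^{3.5} t^2·e^(-2·t) dt / ∫_{0}^{∞} t^2·e^(-2·t) dt.
An antiderivative of t^2·e^(-2·t) is -(2·t^2 + 2·t + 1)·e^(-2·t)/4; evaluating from 0 to 3.5 gives 1/4 - 65·e^(-7)/8, while the full integral is 1/4.
This evaluates to P = 0.97036.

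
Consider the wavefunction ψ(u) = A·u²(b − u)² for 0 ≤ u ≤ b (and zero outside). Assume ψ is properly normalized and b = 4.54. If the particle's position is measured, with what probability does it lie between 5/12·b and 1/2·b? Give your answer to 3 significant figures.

P ≈ 0.198

The probability is P = ∫ |ψ|² du over [5/12·b, 1/2·b].
Since A² = 1/(b^9/630), this is the region integral divided by the full normalization integral.
Let t = u/b; then A² and the length scale cancel, so P = ∫_{5/12}^{1/2} t^4·(1 - t)^4 dt ÷ ∫_{0}^{1} t^4·(1 - t)^4 dt.
With ∫ t^4·(1 - t)^4 dt = t^5·(70·t^4 - 315·t^3 + 540·t^2 - 420·t + 126)/630 + C, the region integral is ≈ 0.00031376 and the full one is 1/630.
Taking the ratio, P = 0.1977.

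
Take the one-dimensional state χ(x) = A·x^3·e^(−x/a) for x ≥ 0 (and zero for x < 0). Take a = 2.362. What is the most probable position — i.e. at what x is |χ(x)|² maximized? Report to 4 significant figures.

x ≈ 7.086

Differentiate |χ(x)|² with respect to x and set to zero.
Solving yields x = 3·a.
With a = 2.362, the most probable position is 7.0860.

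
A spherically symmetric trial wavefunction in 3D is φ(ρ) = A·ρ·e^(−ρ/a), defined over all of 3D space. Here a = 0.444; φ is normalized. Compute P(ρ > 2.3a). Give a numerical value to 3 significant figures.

With dV = 4πρ²dρ, the probability is ∫|φ|² dV over ρ > 2.3a.
Normalization gives A² = 1/(3·π·a^5).
Let u = ρ/a; then A², 4π and the length scale all cancel, so P = ∫_{2.3}^{∞} u^4·e^(-2·u) du ÷ ∫_{0}^{∞} u^4·e^(-2·u) du.
An antiderivative of u^4·e^(-2·u) is -(u^4/2 + u^3 + 3·u^2/2 + 3·u/2 + 3/4)·e^(-2·u); evaluating from 2.3 to ∞ gives ≈ 0.38493, while the full integral is 3/4.
This evaluates to P = 0.5132.

P ≈ 0.513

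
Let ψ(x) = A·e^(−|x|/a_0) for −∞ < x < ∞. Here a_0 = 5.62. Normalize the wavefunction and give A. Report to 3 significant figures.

A ≈ 0.422

Require ∫ |ψ|² dx = 1 over the whole domain.
The integral (without the A² prefactor) comes out to a_0.
Setting this equal to 1 gives A² = 1/(a_0).
Substituting a_0 = 5.62 gives A² = 0.1779, so A = 0.4218.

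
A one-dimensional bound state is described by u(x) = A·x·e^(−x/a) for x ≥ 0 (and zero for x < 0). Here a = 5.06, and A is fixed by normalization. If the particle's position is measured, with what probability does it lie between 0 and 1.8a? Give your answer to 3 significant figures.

P ≈ 0.697

The probability is P = ∫ |u|² dx over [0, 1.8a].
The normalization integral ∫|u|²dx over the whole domain equals a^3/4·A², and A² cancels in the ratio.
Substituting t = x/a, A² and the length scale cancel in the ratio: P = ∫_{0}^{1.8} t^2·e^(-2·t) dt / ∫_{0}^{∞} t^2·e^(-2·t) dt.
With ∫ t^2·e^(-2·t) dt = -(2·t^2 + 2·t + 1)·e^(-2·t)/4 + C, the region integral is 1/4 - 277·e^(-18/5)/100 and the full one is 1/4.
This works out to P = 0.6973.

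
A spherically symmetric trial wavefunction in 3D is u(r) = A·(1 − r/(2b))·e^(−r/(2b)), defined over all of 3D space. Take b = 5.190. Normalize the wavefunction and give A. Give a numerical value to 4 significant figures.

A ≈ 0.01687

Require ∫ |u|² 4πr² dr = 1 over the whole domain.
(Spherical symmetry: dV = 4πr² dr.)
Carrying out the integral gives A² · 8·π·b^3.
So A² = (8·π·b^3)^(−1).
With b = 5.190: A² = 0.00028462 and A = 0.016871.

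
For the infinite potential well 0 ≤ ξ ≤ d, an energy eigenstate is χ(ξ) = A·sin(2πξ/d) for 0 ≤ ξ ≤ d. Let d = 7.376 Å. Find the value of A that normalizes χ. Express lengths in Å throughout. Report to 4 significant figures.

A ≈ 0.5207 Å^(-1/2)

We need A² ∫|f|² dξ = 1, taking the integral from 0 to d.
∫|χ|² dξ = A²·(d/2).
So A² = (d/2)^(−1).
Substituting d = 7.376 gives A² = 0.27115, so A = 0.52072.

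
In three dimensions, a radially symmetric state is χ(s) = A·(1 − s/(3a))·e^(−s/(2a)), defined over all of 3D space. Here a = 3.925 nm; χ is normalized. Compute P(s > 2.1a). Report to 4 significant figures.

With dV = 4πs²ds, the probability is ∫|χ|² dV over s > 2.1a.
The full normalization integral is A²·[8·π·a^3/3] = 1, fixing A².
Substituting u = s/a, A², 4π and the length scale all cancel in the ratio: P = ∫_{2.1}^{∞} u^2·(1 - u/3)^2·e^(-u) du / ∫_{0}^{∞} u^2·(1 - u/3)^2·e^(-u) du.
An antiderivative of u^2·(1 - u/3)^2·e^(-u) is (-u^4 + 2·u^3 - 3·u^2 - 6·u - 6)·e^(-u)/9; evaluating from 2.1 to ∞ gives ≈ 0.445688, while the full integral is 2/3.
Taking the ratio yields P = 0.66853.

P ≈ 0.6685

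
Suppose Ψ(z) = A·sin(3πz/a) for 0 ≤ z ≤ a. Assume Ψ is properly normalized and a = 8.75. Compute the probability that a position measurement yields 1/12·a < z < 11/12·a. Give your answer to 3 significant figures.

P = ∫_{1/12·a}^{11/12·a} |Ψ(z)|² dz.
The normalization integral ∫|Ψ|²dz over the whole domain equals a/2·A², and A² cancels in the ratio.
Let u = z/a; then A² and the length scale cancel, so P = ∫_{1/12}^{11/12} sin(3·π·u)^2 du ÷ ∫_{0}^{1} sin(3·π·u)^2 du.
With ∫ sin(3·π·u)^2 du = u/2 - sin(6·π·u)/(12·π) + C, the region integral is 1/(6·π) + 5/12 and the full one is 1/2.
This works out to P = (2 + 5·π)/(6·π).

P ≈ 0.939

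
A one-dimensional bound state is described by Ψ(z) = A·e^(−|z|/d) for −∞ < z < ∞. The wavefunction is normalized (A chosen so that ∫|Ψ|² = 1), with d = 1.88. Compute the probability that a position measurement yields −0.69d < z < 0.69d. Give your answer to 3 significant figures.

P ≈ 0.748

|Ψ|² is the probability density, so P = ∫_{−0.69d}^{0.69d} |Ψ|² dz.
Since A² = 1/(d), this is the region integral divided by the full normalization integral.
Both integrals are even about z = 0, so only the z ≥ 0 halves are needed (the factors of 2 cancel). Let u = z/d; then A² and the length scale cancel, so P = ∫_{0}^{0.69} e^(-2·u) du ÷ ∫_{0}^{∞} e^(-2·u) du.
With ∫ e^(-2·u) du = -e^(-2·u)/2 + C, the region integral is 1/2 - e^(-69/50)/2 and the full one is 1/2.
Evaluating gives P = 0.7484.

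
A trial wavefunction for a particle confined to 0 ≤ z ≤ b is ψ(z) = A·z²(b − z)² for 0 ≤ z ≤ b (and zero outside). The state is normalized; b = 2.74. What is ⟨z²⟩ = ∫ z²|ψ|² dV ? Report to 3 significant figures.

⟨z²⟩ = ∫ z^2 |ψ|² dz over the full domain.
Since the A² factors cancel between numerator and denominator, ⟨z²⟩ = 3·b^2/11.
Putting b = 2.74 gives 2.048.

⟨z^2⟩ ≈ 2.05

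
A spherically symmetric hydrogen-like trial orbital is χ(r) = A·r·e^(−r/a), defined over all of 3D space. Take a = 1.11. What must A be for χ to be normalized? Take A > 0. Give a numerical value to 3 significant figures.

Require ∫ |χ|² 4πr² dr = 1 over the whole domain.
With ∫₀^∞ r^4 e^(−αr) dr = 4!/α^5, carrying out the integral gives A² · 3·π·a^5.
So A² = (3·π·a^5)^(−1).
Plugging in a = 1.11 yields A = 0.2509.

A ≈ 0.251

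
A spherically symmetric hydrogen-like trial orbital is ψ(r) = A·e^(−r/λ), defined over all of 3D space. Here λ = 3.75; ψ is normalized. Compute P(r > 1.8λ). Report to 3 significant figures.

Integrate the radial probability density 4πr²|ψ|² over r > 1.8λ.
The full normalization integral is A²·[π·λ^3] = 1, fixing A².
In terms of u = r/λ (A², 4π and the length scale all cancel between numerator and denominator), P = [∫_{1.8}^{∞} u^2·e^(-2·u) du] / [∫_{0}^{∞} u^2·e^(-2·u) du].
With ∫ u^2·e^(-2·u) du = -(2·u^2 + 2·u + 1)·e^(-2·u)/4 + C, the region integral is 277·e^(-18/5)/100 and the full one is 1/4.
This evaluates to P = 0.3027.

P ≈ 0.303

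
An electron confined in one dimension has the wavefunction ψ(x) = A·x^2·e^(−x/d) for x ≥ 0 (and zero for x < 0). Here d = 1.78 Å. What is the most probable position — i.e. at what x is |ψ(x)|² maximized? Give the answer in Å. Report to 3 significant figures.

x ≈ 3.56 Å

Set d/dx [|ψ(x)|²] = 0 and solve for x > 0.
Solving yields x = 2·d.
With d = 1.78, the most probable position is 3.560 Å.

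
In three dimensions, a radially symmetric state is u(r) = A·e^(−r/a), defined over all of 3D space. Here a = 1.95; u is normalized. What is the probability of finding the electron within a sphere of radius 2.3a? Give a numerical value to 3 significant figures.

Integrate the radial probability density 4πr²|u|² over r ≤ 2.3a.
The full normalization integral is A²·[π·a^3] = 1, fixing A².
Let t = r/a; then A², 4π and the length scale all cancel, so P = ∫_{0}^{2.3} t^2·e^(-2·t) dt ÷ ∫_{0}^{∞} t^2·e^(-2·t) dt.
With ∫ t^2·e^(-2·t) dt = -(2·t^2 + 2·t + 1)·e^(-2·t)/4 + C, the region integral is 1/4 - 809·e^(-23/5)/200 and the full one is 1/4.
This evaluates to P = 0.8374.

P ≈ 0.837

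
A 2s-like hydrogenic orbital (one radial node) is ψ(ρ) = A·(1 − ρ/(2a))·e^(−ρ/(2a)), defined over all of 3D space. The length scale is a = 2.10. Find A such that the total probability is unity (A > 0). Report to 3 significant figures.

We need A² ∫|f|² 4πρ² dρ = 1, taking the integral from 0 to ∞.
Carrying out the integral gives A² · 8·π·a^3.
Substituting a = 2.10 gives A² = 0.004296, so A = 0.06555.

A ≈ 0.0655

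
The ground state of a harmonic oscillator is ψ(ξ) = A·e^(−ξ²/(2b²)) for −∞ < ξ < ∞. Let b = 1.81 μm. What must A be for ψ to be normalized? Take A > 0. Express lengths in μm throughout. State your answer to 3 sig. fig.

A ≈ 0.558 μm^(-1/2)

The normalization condition is ∫|ψ|² dξ = 1 from −∞ to ∞.
With ψ = A·e^(−ξ²/(2b²)), the integral evaluates to A²·[√(π)·b].
With b = 1.81: A² = 0.3117 and A = 0.5583.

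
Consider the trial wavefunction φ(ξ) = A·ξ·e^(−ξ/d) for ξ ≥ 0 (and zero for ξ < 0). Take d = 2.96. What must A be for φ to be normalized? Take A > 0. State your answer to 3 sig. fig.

Require ∫ |φ|² dξ = 1 over the whole domain.
∫|φ|² dξ = A²·(d^3/4).
Substituting d = 2.96 gives A² = 0.1542, so A = 0.3927.

A ≈ 0.393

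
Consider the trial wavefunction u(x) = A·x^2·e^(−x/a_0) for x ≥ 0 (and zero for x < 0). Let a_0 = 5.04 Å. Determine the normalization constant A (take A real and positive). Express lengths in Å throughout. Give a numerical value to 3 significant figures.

Require ∫ |u|² dx = 1 over the whole domain.
∫|u|² dx = A²·(3·a_0^5/4).
Setting this equal to 1 gives A² = 1/(3·a_0^5/4).
Substituting a_0 = 5.04 gives A² = 0.0004100, so A = 0.02025.

A ≈ 0.0202 Å^(-5/2)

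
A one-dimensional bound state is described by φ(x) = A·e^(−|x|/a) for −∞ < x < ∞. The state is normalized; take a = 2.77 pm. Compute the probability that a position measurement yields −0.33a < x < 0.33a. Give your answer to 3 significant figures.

P = ∫_{−0.33a}^{0.33a} |φ(x)|² dx.
The normalization integral ∫|φ|²dx over the whole domain equals a·A², and A² cancels in the ratio.
Both integrals are even about x = 0, so only the x ≥ 0 halves are needed (the factors of 2 cancel). Let u = x/a; then A² and the length scale cancel, so P = ∫_{0}^{0.33} e^(-2·u) du ÷ ∫_{0}^{∞} e^(-2·u) du.
Using ∫ e^(-2·u) du = -e^(-2·u)/2, the numerator is 1/2 - e^(-33/50)/2 and the denominator is 1/2.
Evaluating gives P = 0.4831.

P ≈ 0.483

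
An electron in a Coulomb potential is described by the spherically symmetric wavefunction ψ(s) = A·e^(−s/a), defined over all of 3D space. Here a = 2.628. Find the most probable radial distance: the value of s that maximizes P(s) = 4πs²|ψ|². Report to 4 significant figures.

The maximum of P(s) = 4πs²|ψ|² occurs where its derivative vanishes.
Solving yields s = a.
With a = 2.628, the most probable radial distance is 2.6280.

s ≈ 2.628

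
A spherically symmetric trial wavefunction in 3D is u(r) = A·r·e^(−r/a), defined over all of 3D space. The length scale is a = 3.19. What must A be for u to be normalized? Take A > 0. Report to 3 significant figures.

The normalization condition is ∫|u|² 4πr² dr = 1 from 0 to ∞.
∫|u|² 4πr² dr = A²·(3·π·a^5).
Plugging in a = 3.19 yields A = 0.01792.

A ≈ 0.0179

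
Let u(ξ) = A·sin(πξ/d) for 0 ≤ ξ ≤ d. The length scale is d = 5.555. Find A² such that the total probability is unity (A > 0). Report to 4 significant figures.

Require ∫ |u|² dξ = 1 over the whole domain.
∫|u|² dξ = A²·(d/2).
Hence A² = 1/[d/2].
With d = 5.555: A² = 0.36004 and A = 0.60003.

A^2 ≈ 0.3600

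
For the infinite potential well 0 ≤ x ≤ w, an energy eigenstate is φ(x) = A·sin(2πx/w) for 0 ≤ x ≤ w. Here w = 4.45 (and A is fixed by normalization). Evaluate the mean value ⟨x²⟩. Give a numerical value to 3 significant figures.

By definition ⟨x²⟩ = ∫ x^2 |φ(x)|² dx.
The ratio of the moment integral to the normalization integral gives ⟨x²⟩ = -w^2/(8·π^2) + w^2/3.
Putting w = 4.45 gives 6.350.

⟨x^2⟩ ≈ 6.35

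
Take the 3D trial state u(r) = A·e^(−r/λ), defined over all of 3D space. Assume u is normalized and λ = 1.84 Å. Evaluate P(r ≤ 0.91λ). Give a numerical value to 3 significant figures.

P ≈ 0.275

With dV = 4πr²dr, the probability is ∫|u|² dV over r ≤ 0.91λ.
Normalization gives A² = 1/(π·λ^3).
Substituting t = r/λ, A², 4π and the length scale all cancel in the ratio: P = ∫_{0}^{0.91} t^2·e^(-2·t) dt / ∫_{0}^{∞} t^2·e^(-2·t) dt.
An antiderivative of t^2·e^(-2·t) is -(2·t^2 + 2·t + 1)·e^(-2·t)/4; evaluating from 0 to 0.91 gives ≈ 0.068685, while the full integral is 1/4.
This evaluates to P = 0.2747.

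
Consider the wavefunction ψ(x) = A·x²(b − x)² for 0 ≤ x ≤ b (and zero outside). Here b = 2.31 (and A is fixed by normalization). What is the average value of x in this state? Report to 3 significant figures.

⟨x⟩ ≈ 1.16

⟨x⟩ = ∫ x |ψ|² dx over the full domain.
Expanding the polynomial and integrating term by term, evaluating both integrals, ⟨x⟩ = b/2.
With b = 2.31, ⟨x⟩ = 1.155.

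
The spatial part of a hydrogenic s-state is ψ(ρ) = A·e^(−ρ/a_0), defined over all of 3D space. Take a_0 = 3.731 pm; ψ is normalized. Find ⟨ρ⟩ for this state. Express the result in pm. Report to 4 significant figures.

⟨ρ⟩ ≈ 5.597 pm

The expectation value is the |ψ|²-weighted average of ρ: ∫ ρ|ψ|² 4πρ² dρ.
Evaluating both integrals, ⟨ρ⟩ = 3·a_0/2.
Putting a_0 = 3.731 gives 5.5965.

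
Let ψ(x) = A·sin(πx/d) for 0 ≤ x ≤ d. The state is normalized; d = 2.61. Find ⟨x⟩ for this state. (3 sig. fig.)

The expectation value is the |ψ|²-weighted average of x: ∫ x|ψ|² dx.
Since the A² factors cancel between numerator and denominator, ⟨x⟩ = d/2.
Putting d = 2.61 gives 1.305.

⟨x⟩ ≈ 1.31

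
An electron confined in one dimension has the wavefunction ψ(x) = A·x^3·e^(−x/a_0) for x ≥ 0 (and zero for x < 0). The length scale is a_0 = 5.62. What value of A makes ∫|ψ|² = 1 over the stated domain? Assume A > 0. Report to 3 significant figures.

The normalization condition is ∫|ψ|² dx = 1 from 0 to ∞.
Recall ∫₀^∞ x^m e^(−x/β) dx = m!·β^(m+1), ∫|ψ|² dx = A²·(45·a_0^7/8).
Hence A² = 1/[45·a_0^7/8].
Plugging in a_0 = 5.62 yields A = 0.001002.

A ≈ 0.00100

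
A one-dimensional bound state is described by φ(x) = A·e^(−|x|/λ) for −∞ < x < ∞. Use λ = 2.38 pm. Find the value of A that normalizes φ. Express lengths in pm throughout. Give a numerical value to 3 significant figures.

Require ∫ |φ|² dx = 1 over the whole domain.
Carrying out the integral gives A² · λ.
Setting this equal to 1 gives A² = 1/(λ).
Substituting λ = 2.38 gives A² = 0.4202, so A = 0.6482.

A ≈ 0.648 pm^(-1/2)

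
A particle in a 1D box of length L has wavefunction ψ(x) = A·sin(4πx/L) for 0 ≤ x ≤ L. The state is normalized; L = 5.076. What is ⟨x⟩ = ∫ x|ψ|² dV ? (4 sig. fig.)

⟨x⟩ ≈ 2.538

The expectation value is the |ψ|²-weighted average of x: ∫ x|ψ|² dx.
Using sin²θ = (1 − cos 2θ)/2, evaluating both integrals, ⟨x⟩ = L/2.
With L = 5.076, ⟨x⟩ = 2.5380.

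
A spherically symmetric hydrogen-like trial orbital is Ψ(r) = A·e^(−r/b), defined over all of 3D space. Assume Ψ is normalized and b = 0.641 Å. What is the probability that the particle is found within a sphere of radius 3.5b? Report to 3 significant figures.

With dV = 4πr²dr, the probability is ∫|Ψ|² dV over r ≤ 3.5b.
A² is fixed by ∫₀^∞ 4πr²|Ψ|² dr = 1, i.e. A² = (π·b^3)^(−1).
Let u = r/b; then A², 4π and the length scale all cancel, so P = ∫_{0}^{3.5} u^2·e^(-2·u) du ÷ ∫_{0}^{∞} u^2·e^(-2·u) du.
An antiderivative of u^2·e^(-2·u) is -(2·u^2 + 2·u + 1)·e^(-2·u)/4; evaluating from 0 to 3.5 gives 1/4 - 65·e^(-7)/8, while the full integral is 1/4.
Taking the ratio yields P = 0.9704.

P ≈ 0.970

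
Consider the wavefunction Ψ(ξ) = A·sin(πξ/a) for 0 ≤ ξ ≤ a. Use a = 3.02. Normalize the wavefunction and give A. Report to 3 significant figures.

Require ∫ |Ψ|² dξ = 1 over the whole domain.
The integral (without the A² prefactor) comes out to a/2.
Hence A² = 1/[a/2].
Plugging in a = 3.02 yields A = 0.8138.

A ≈ 0.814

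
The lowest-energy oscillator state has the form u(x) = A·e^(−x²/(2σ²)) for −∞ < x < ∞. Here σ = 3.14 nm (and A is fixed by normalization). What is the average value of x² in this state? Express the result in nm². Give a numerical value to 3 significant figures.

By definition ⟨x²⟩ = ∫ x^2 |u(x)|² dx.
Since the A² factors cancel between numerator and denominator, ⟨x²⟩ = σ^2/2.
Putting σ = 3.14 gives 4.930.

⟨x^2⟩ ≈ 4.93 nm^2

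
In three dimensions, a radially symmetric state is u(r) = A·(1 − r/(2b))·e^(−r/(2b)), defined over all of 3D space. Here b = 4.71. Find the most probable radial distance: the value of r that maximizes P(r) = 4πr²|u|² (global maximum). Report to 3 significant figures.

r ≈ 24.7

Set d/dr [P(r) = 4πr²|u|²] = 0 and solve for r > 0.
This gives r = b·(√(5) + 3).
With b = 4.71, the most probable radial distance is 24.66.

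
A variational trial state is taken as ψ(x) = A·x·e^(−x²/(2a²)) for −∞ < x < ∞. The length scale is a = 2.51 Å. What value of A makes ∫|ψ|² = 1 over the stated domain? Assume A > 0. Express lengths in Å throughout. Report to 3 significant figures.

Normalization requires ∫|ψ|² dx = 1, integrated from −∞ to ∞.
With ∫_{−∞}^{∞} x^(2m) e^(−αx²) dx = (2m−1)!!·√π / (2^m α^(m+1/2)), with ψ = A·x·e^(−x²/(2a²)), the integral evaluates to A²·[√(π)·a^3/2].
Hence A² = 1/[√(π)·a^3/2].
Plugging in a = 2.51 yields A = 0.2671.

A ≈ 0.267 Å^(-3/2)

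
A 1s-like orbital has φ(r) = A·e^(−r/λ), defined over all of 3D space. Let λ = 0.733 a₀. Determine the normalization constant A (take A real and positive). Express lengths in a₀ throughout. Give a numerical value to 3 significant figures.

Normalization requires ∫|φ|² 4πr² dr = 1, integrated from 0 to ∞.
The integral (without the A² prefactor) comes out to π·λ^3.
Setting this equal to 1 gives A² = 1/(π·λ^3).
With λ = 0.733: A² = 0.8082 and A = 0.8990.

A ≈ 0.899 a₀^(-3/2)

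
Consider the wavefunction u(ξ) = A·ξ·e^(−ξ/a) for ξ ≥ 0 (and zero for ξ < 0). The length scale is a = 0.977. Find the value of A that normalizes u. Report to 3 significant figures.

A ≈ 2.07

We need A² ∫|f|² dξ = 1, taking the integral from 0 to ∞.
The integral (without the A² prefactor) comes out to a^3/4.
With a = 0.977: A² = 4.289 and A = 2.071.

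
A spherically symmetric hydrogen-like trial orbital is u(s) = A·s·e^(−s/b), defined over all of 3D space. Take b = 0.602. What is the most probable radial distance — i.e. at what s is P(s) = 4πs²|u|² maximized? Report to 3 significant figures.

Differentiate P(s) = 4πs²|u|² with respect to s and set to zero.
Solving yields s = 2·b.
With b = 0.602, the most probable radial distance is 1.204.

s ≈ 1.20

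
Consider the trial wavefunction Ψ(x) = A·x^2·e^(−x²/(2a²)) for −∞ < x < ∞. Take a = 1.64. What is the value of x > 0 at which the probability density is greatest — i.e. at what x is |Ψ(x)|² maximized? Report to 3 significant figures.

Set d/dx [|Ψ(x)|²] = 0 and solve for x > 0.
Solving yields x = √(2)·a.
With a = 1.64, the value of x > 0 at which the probability density is greatest is 2.319.

x ≈ 2.32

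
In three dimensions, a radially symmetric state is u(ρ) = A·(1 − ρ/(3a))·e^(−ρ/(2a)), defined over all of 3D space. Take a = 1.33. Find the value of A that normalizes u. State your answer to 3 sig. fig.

A ≈ 0.225

The normalization condition is ∫|u|² 4πρ² dρ = 1 from 0 to ∞.
(Spherical symmetry: dV = 4πρ² dρ.)
With ∫₀^∞ ρ^4 e^(−αρ) dρ = 4!/α^5, carrying out the integral gives A² · 8·π·a^3/3.
So A² = (8·π·a^3/3)^(−1).
Plugging in a = 1.33 yields A = 0.2252.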